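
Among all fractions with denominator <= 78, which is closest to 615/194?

Expand x = 615/194 as a continued fraction with the Euclidean algorithm:
  615 = 3*194 + 33, so a_0 = 3.
  194 = 5*33 + 29, so a_1 = 5.
  33 = 1*29 + 4, so a_2 = 1.
  29 = 7*4 + 1, so a_3 = 7.
  4 = 4*1 + 0, so a_4 = 4.
so x = [3; 5, 1, 7, 4].
Convergents (p_i = a_i*p_{i-1} + p_{i-2}, q_i = a_i*q_{i-1} + q_{i-2} with p_{-2}=0, p_{-1}=1, q_{-2}=1, q_{-1}=0), until the denominator exceeds 78:
  i=0: a_0=3, p_0 = 3*1 + 0 = 3, q_0 = 3*0 + 1 = 1.
  i=1: a_1=5, p_1 = 5*3 + 1 = 16, q_1 = 5*1 + 0 = 5.
  i=2: a_2=1, p_2 = 1*16 + 3 = 19, q_2 = 1*5 + 1 = 6.
  i=3: a_3=7, p_3 = 7*19 + 16 = 149, q_3 = 7*6 + 5 = 47.
  i=4: a_4=4, p_4 = 4*149 + 19 = 615, q_4 = 4*47 + 6 = 194.
q_4 = 194 > 78, so the last convergent with denominator <= 78 is p_3/q_3 = 149/47.
The closest fraction with denominator <= 78 is either p_3/q_3 or the intermediate fraction (k*p_3 + p_2)/(k*q_3 + q_2) with the largest k >= 1 whose denominator stays <= 78; these approach x as k grows, and every other convergent or intermediate fraction in range is farther away.
Largest k: floor((78 - q_2)/q_3) = floor((78 - 6)/47) = 1.
That gives (1*149 + 19)/(1*47 + 6) = 168/53.
Compare the errors: |x - 149/47| = |615*47 - 149*194|/(194*47) = 1/9118, and |x - 168/53| = |615*53 - 168*194|/(194*53) = 3/10282.
Cross-multiplying, 1*10282 = 10282 < 27354 = 3*9118, so 1/9118 is smaller: the convergent 149/47 is closer to x than 168/53.

149/47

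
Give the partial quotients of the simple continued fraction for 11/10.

[1; 10]

Run the Euclidean algorithm on 11 and 10; the successive quotients are the partial quotients a_0, a_1, ... (each step inverts the fractional part left over by the previous one):
  11 = 1*10 + 1, so a_0 = 1.
  10 = 10*1 + 0, so a_1 = 10.
The remainder reaches 0 after 2 divisions, so the expansion has 2 partial quotients, read off in order.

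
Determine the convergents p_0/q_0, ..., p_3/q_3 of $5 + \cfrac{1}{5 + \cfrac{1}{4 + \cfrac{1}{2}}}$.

Using the convergent recurrence p_i = a_i*p_{i-1} + p_{i-2}, q_i = a_i*q_{i-1} + q_{i-2} with p_{-2}=0, p_{-1}=1, q_{-2}=1, q_{-1}=0:
  i=0: a_0=5, p_0 = 5*1 + 0 = 5, q_0 = 5*0 + 1 = 1.
  i=1: a_1=5, p_1 = 5*5 + 1 = 26, q_1 = 5*1 + 0 = 5.
  i=2: a_2=4, p_2 = 4*26 + 5 = 109, q_2 = 4*5 + 1 = 21.
  i=3: a_3=2, p_3 = 2*109 + 26 = 244, q_3 = 2*21 + 5 = 47.

5/1, 26/5, 109/21, 244/47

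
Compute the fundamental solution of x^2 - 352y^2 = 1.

First expand sqrt(352) as a continued fraction. With x_i = (sqrt(352) + m_i)/d_i and (m_0, d_0) = (0, 1): a_0 = floor(sqrt(352)) = 18, since 18^2 = 324 <= 352 < 361 = 19^2.
Iterate m_{i+1} = d_i*a_i - m_i, d_{i+1} = (352 - m_{i+1}^2)/d_i, a_{i+1} = floor((a_0 + m_{i+1})/d_{i+1}):
  m_1 = 1*18 - 0 = 18, d_1 = (352 - 18^2)/1 = 28/1 = 28, a_1 = floor((18 + 18)/28) = 1.
  m_2 = 28*1 - 18 = 10, d_2 = (352 - 10^2)/28 = 252/28 = 9, a_2 = floor((18 + 10)/9) = 3.
  m_3 = 9*3 - 10 = 17, d_3 = (352 - 17^2)/9 = 63/9 = 7, a_3 = floor((18 + 17)/7) = 5.
  m_4 = 7*5 - 17 = 18, d_4 = (352 - 18^2)/7 = 28/7 = 4, a_4 = floor((18 + 18)/4) = 9.
  m_5 = 4*9 - 18 = 18, d_5 = (352 - 18^2)/4 = 28/4 = 7, a_5 = floor((18 + 18)/7) = 5.
  m_6 = 7*5 - 18 = 17, d_6 = (352 - 17^2)/7 = 63/7 = 9, a_6 = floor((18 + 17)/9) = 3.
  m_7 = 9*3 - 17 = 10, d_7 = (352 - 10^2)/9 = 252/9 = 28, a_7 = floor((18 + 10)/28) = 1.
  m_8 = 28*1 - 10 = 18, d_8 = (352 - 18^2)/28 = 28/28 = 1, a_8 = floor((18 + 18)/1) = 36.
  m_9 = 1*36 - 18 = 18, d_9 = (352 - 18^2)/1 = 28/1 = 28: (m_9, d_9) = (m_1, d_1) = (18, 28), so from here the quotients repeat a_1, ..., a_8; the period length is 8.
So sqrt(352) = [18; (1, 3, 5, 9, 5, 3, 1, 36)] with period length k = 8.
k is even, so the fundamental solution of x^2 - 352y^2 = 1 is (p_{k-1}, q_{k-1}) = (p_7, q_7); compute convergents through index 7.
Convergents (p_i = a_i*p_{i-1} + p_{i-2}, q_i = a_i*q_{i-1} + q_{i-2} with p_{-2}=0, p_{-1}=1, q_{-2}=1, q_{-1}=0):
  i=0: a_0=18, p_0 = 18*1 + 0 = 18, q_0 = 18*0 + 1 = 1.
  i=1: a_1=1, p_1 = 1*18 + 1 = 19, q_1 = 1*1 + 0 = 1.
  i=2: a_2=3, p_2 = 3*19 + 18 = 75, q_2 = 3*1 + 1 = 4.
  i=3: a_3=5, p_3 = 5*75 + 19 = 394, q_3 = 5*4 + 1 = 21.
  i=4: a_4=9, p_4 = 9*394 + 75 = 3621, q_4 = 9*21 + 4 = 193.
  i=5: a_5=5, p_5 = 5*3621 + 394 = 18499, q_5 = 5*193 + 21 = 986.
  i=6: a_6=3, p_6 = 3*18499 + 3621 = 59118, q_6 = 3*986 + 193 = 3151.
  i=7: a_7=1, p_7 = 1*59118 + 18499 = 77617, q_7 = 1*3151 + 986 = 4137.
Check: 77617^2 - 352*4137^2 = 6024398689 - 6024398688 = 1, so (x, y) = (77617, 4137) solves the equation, and by the theorem it is the least positive solution.

(x, y) = (77617, 4137)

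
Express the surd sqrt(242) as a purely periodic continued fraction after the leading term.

Write x_i = (sqrt(242) + m_i)/d_i with (m_0, d_0) = (0, 1). a_0 = floor(sqrt(242)) = 15, since 15^2 = 225 <= 242 < 256 = 16^2.
Iterate m_{i+1} = d_i*a_i - m_i, d_{i+1} = (242 - m_{i+1}^2)/d_i, a_{i+1} = floor((a_0 + m_{i+1})/d_{i+1}):
  m_1 = 1*15 - 0 = 15, d_1 = (242 - 15^2)/1 = 17/1 = 17, a_1 = floor((15 + 15)/17) = 1.
  m_2 = 17*1 - 15 = 2, d_2 = (242 - 2^2)/17 = 238/17 = 14, a_2 = floor((15 + 2)/14) = 1.
  m_3 = 14*1 - 2 = 12, d_3 = (242 - 12^2)/14 = 98/14 = 7, a_3 = floor((15 + 12)/7) = 3.
  m_4 = 7*3 - 12 = 9, d_4 = (242 - 9^2)/7 = 161/7 = 23, a_4 = floor((15 + 9)/23) = 1.
  m_5 = 23*1 - 9 = 14, d_5 = (242 - 14^2)/23 = 46/23 = 2, a_5 = floor((15 + 14)/2) = 14.
  m_6 = 2*14 - 14 = 14, d_6 = (242 - 14^2)/2 = 46/2 = 23, a_6 = floor((15 + 14)/23) = 1.
  m_7 = 23*1 - 14 = 9, d_7 = (242 - 9^2)/23 = 161/23 = 7, a_7 = floor((15 + 9)/7) = 3.
  m_8 = 7*3 - 9 = 12, d_8 = (242 - 12^2)/7 = 98/7 = 14, a_8 = floor((15 + 12)/14) = 1.
  m_9 = 14*1 - 12 = 2, d_9 = (242 - 2^2)/14 = 238/14 = 17, a_9 = floor((15 + 2)/17) = 1.
  m_10 = 17*1 - 2 = 15, d_10 = (242 - 15^2)/17 = 17/17 = 1, a_10 = floor((15 + 15)/1) = 30.
  m_11 = 1*30 - 15 = 15, d_11 = (242 - 15^2)/1 = 17/1 = 17: (m_11, d_11) = (m_1, d_1) = (15, 17), so from here the quotients repeat a_1, ..., a_10; the period length is 10.
Hence the expansion of sqrt(242) is a_0 = 15 followed by the repeating block 1, 1, 3, 1, 14, 1, 3, 1, 1, 30 (period 10).

[15; (1, 1, 3, 1, 14, 1, 3, 1, 1, 30)]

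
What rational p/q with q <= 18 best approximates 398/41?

165/17

Expand x = 398/41 as a continued fraction with the Euclidean algorithm:
  398 = 9*41 + 29, so a_0 = 9.
  41 = 1*29 + 12, so a_1 = 1.
  29 = 2*12 + 5, so a_2 = 2.
  12 = 2*5 + 2, so a_3 = 2.
  5 = 2*2 + 1, so a_4 = 2.
  2 = 2*1 + 0, so a_5 = 2.
so x = [9; 1, 2, 2, 2, 2].
Convergents (p_i = a_i*p_{i-1} + p_{i-2}, q_i = a_i*q_{i-1} + q_{i-2} with p_{-2}=0, p_{-1}=1, q_{-2}=1, q_{-1}=0), until the denominator exceeds 18:
  i=0: a_0=9, p_0 = 9*1 + 0 = 9, q_0 = 9*0 + 1 = 1.
  i=1: a_1=1, p_1 = 1*9 + 1 = 10, q_1 = 1*1 + 0 = 1.
  i=2: a_2=2, p_2 = 2*10 + 9 = 29, q_2 = 2*1 + 1 = 3.
  i=3: a_3=2, p_3 = 2*29 + 10 = 68, q_3 = 2*3 + 1 = 7.
  i=4: a_4=2, p_4 = 2*68 + 29 = 165, q_4 = 2*7 + 3 = 17.
  i=5: a_5=2, p_5 = 2*165 + 68 = 398, q_5 = 2*17 + 7 = 41.
q_5 = 41 > 18, so the last convergent with denominator <= 18 is p_4/q_4 = 165/17.
The closest fraction with denominator <= 18 is either p_4/q_4 or the intermediate fraction (k*p_4 + p_3)/(k*q_4 + q_3) with the largest k >= 1 whose denominator stays <= 18; these approach x as k grows, and every other convergent or intermediate fraction in range is farther away.
Largest k: floor((18 - q_3)/q_4) = floor((18 - 7)/17) = 0.
Since k = 0, no intermediate fraction beyond p_4/q_4 has denominator <= 18, so the convergent 165/17 is the closest (its error is |398*17 - 165*41|/(41*17) = 1/697).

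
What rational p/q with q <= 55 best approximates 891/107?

Expand x = 891/107 as a continued fraction with the Euclidean algorithm:
  891 = 8*107 + 35, so a_0 = 8.
  107 = 3*35 + 2, so a_1 = 3.
  35 = 17*2 + 1, so a_2 = 17.
  2 = 2*1 + 0, so a_3 = 2.
so x = [8; 3, 17, 2].
Convergents (p_i = a_i*p_{i-1} + p_{i-2}, q_i = a_i*q_{i-1} + q_{i-2} with p_{-2}=0, p_{-1}=1, q_{-2}=1, q_{-1}=0), until the denominator exceeds 55:
  i=0: a_0=8, p_0 = 8*1 + 0 = 8, q_0 = 8*0 + 1 = 1.
  i=1: a_1=3, p_1 = 3*8 + 1 = 25, q_1 = 3*1 + 0 = 3.
  i=2: a_2=17, p_2 = 17*25 + 8 = 433, q_2 = 17*3 + 1 = 52.
  i=3: a_3=2, p_3 = 2*433 + 25 = 891, q_3 = 2*52 + 3 = 107.
q_3 = 107 > 55, so the last convergent with denominator <= 55 is p_2/q_2 = 433/52.
The closest fraction with denominator <= 55 is either p_2/q_2 or the intermediate fraction (k*p_2 + p_1)/(k*q_2 + q_1) with the largest k >= 1 whose denominator stays <= 55; these approach x as k grows, and every other convergent or intermediate fraction in range is farther away.
Largest k: floor((55 - q_1)/q_2) = floor((55 - 3)/52) = 1.
That gives (1*433 + 25)/(1*52 + 3) = 458/55.
Compare the errors: |x - 433/52| = |891*52 - 433*107|/(107*52) = 1/5564, and |x - 458/55| = |891*55 - 458*107|/(107*55) = 1/5885.
Cross-multiplying, 1*5564 = 5564 < 5885 = 1*5885, so 1/5885 is smaller: the intermediate fraction 458/55 is closer to x than 433/52.

458/55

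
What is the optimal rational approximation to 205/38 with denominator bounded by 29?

Expand x = 205/38 as a continued fraction with the Euclidean algorithm:
  205 = 5*38 + 15, so a_0 = 5.
  38 = 2*15 + 8, so a_1 = 2.
  15 = 1*8 + 7, so a_2 = 1.
  8 = 1*7 + 1, so a_3 = 1.
  7 = 7*1 + 0, so a_4 = 7.
so x = [5; 2, 1, 1, 7].
Convergents (p_i = a_i*p_{i-1} + p_{i-2}, q_i = a_i*q_{i-1} + q_{i-2} with p_{-2}=0, p_{-1}=1, q_{-2}=1, q_{-1}=0), until the denominator exceeds 29:
  i=0: a_0=5, p_0 = 5*1 + 0 = 5, q_0 = 5*0 + 1 = 1.
  i=1: a_1=2, p_1 = 2*5 + 1 = 11, q_1 = 2*1 + 0 = 2.
  i=2: a_2=1, p_2 = 1*11 + 5 = 16, q_2 = 1*2 + 1 = 3.
  i=3: a_3=1, p_3 = 1*16 + 11 = 27, q_3 = 1*3 + 2 = 5.
  i=4: a_4=7, p_4 = 7*27 + 16 = 205, q_4 = 7*5 + 3 = 38.
q_4 = 38 > 29, so the last convergent with denominator <= 29 is p_3/q_3 = 27/5.
The closest fraction with denominator <= 29 is either p_3/q_3 or the intermediate fraction (k*p_3 + p_2)/(k*q_3 + q_2) with the largest k >= 1 whose denominator stays <= 29; these approach x as k grows, and every other convergent or intermediate fraction in range is farther away.
Largest k: floor((29 - q_2)/q_3) = floor((29 - 3)/5) = 5.
That gives (5*27 + 16)/(5*5 + 3) = 151/28.
Compare the errors: |x - 27/5| = |205*5 - 27*38|/(38*5) = 1/190, and |x - 151/28| = |205*28 - 151*38|/(38*28) = 2/1064.
Cross-multiplying, 2*190 = 380 < 1064 = 1*1064, so 2/1064 is smaller: the intermediate fraction 151/28 is closer to x than 27/5.

151/28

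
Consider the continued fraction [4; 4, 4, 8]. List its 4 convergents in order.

Using the convergent recurrence p_i = a_i*p_{i-1} + p_{i-2}, q_i = a_i*q_{i-1} + q_{i-2} with p_{-2}=0, p_{-1}=1, q_{-2}=1, q_{-1}=0:
  i=0: a_0=4, p_0 = 4*1 + 0 = 4, q_0 = 4*0 + 1 = 1.
  i=1: a_1=4, p_1 = 4*4 + 1 = 17, q_1 = 4*1 + 0 = 4.
  i=2: a_2=4, p_2 = 4*17 + 4 = 72, q_2 = 4*4 + 1 = 17.
  i=3: a_3=8, p_3 = 8*72 + 17 = 593, q_3 = 8*17 + 4 = 140.

4/1, 17/4, 72/17, 593/140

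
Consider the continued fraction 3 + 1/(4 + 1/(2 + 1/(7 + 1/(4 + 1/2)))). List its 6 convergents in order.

Using the convergent recurrence p_i = a_i*p_{i-1} + p_{i-2}, q_i = a_i*q_{i-1} + q_{i-2} with p_{-2}=0, p_{-1}=1, q_{-2}=1, q_{-1}=0:
  i=0: a_0=3, p_0 = 3*1 + 0 = 3, q_0 = 3*0 + 1 = 1.
  i=1: a_1=4, p_1 = 4*3 + 1 = 13, q_1 = 4*1 + 0 = 4.
  i=2: a_2=2, p_2 = 2*13 + 3 = 29, q_2 = 2*4 + 1 = 9.
  i=3: a_3=7, p_3 = 7*29 + 13 = 216, q_3 = 7*9 + 4 = 67.
  i=4: a_4=4, p_4 = 4*216 + 29 = 893, q_4 = 4*67 + 9 = 277.
  i=5: a_5=2, p_5 = 2*893 + 216 = 2002, q_5 = 2*277 + 67 = 621.

3/1, 13/4, 29/9, 216/67, 893/277, 2002/621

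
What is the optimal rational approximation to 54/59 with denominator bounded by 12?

11/12

Expand x = 54/59 as a continued fraction with the Euclidean algorithm:
  54 = 0*59 + 54, so a_0 = 0.
  59 = 1*54 + 5, so a_1 = 1.
  54 = 10*5 + 4, so a_2 = 10.
  5 = 1*4 + 1, so a_3 = 1.
  4 = 4*1 + 0, so a_4 = 4.
so x = [0; 1, 10, 1, 4].
Convergents (p_i = a_i*p_{i-1} + p_{i-2}, q_i = a_i*q_{i-1} + q_{i-2} with p_{-2}=0, p_{-1}=1, q_{-2}=1, q_{-1}=0), until the denominator exceeds 12:
  i=0: a_0=0, p_0 = 0*1 + 0 = 0, q_0 = 0*0 + 1 = 1.
  i=1: a_1=1, p_1 = 1*0 + 1 = 1, q_1 = 1*1 + 0 = 1.
  i=2: a_2=10, p_2 = 10*1 + 0 = 10, q_2 = 10*1 + 1 = 11.
  i=3: a_3=1, p_3 = 1*10 + 1 = 11, q_3 = 1*11 + 1 = 12.
  i=4: a_4=4, p_4 = 4*11 + 10 = 54, q_4 = 4*12 + 11 = 59.
q_4 = 59 > 12, so the last convergent with denominator <= 12 is p_3/q_3 = 11/12.
The closest fraction with denominator <= 12 is either p_3/q_3 or the intermediate fraction (k*p_3 + p_2)/(k*q_3 + q_2) with the largest k >= 1 whose denominator stays <= 12; these approach x as k grows, and every other convergent or intermediate fraction in range is farther away.
Largest k: floor((12 - q_2)/q_3) = floor((12 - 11)/12) = 0.
Since k = 0, no intermediate fraction beyond p_3/q_3 has denominator <= 12, so the convergent 11/12 is the closest (its error is |54*12 - 11*59|/(59*12) = 1/708).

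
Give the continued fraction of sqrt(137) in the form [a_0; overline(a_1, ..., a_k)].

[11; overline(1, 2, 2, 1, 1, 2, 2, 1, 22)]

Write x_i = (sqrt(137) + m_i)/d_i with (m_0, d_0) = (0, 1). a_0 = floor(sqrt(137)) = 11, since 11^2 = 121 <= 137 < 144 = 12^2.
Iterate m_{i+1} = d_i*a_i - m_i, d_{i+1} = (137 - m_{i+1}^2)/d_i, a_{i+1} = floor((a_0 + m_{i+1})/d_{i+1}):
  m_1 = 1*11 - 0 = 11, d_1 = (137 - 11^2)/1 = 16/1 = 16, a_1 = floor((11 + 11)/16) = 1.
  m_2 = 16*1 - 11 = 5, d_2 = (137 - 5^2)/16 = 112/16 = 7, a_2 = floor((11 + 5)/7) = 2.
  m_3 = 7*2 - 5 = 9, d_3 = (137 - 9^2)/7 = 56/7 = 8, a_3 = floor((11 + 9)/8) = 2.
  m_4 = 8*2 - 9 = 7, d_4 = (137 - 7^2)/8 = 88/8 = 11, a_4 = floor((11 + 7)/11) = 1.
  m_5 = 11*1 - 7 = 4, d_5 = (137 - 4^2)/11 = 121/11 = 11, a_5 = floor((11 + 4)/11) = 1.
  m_6 = 11*1 - 4 = 7, d_6 = (137 - 7^2)/11 = 88/11 = 8, a_6 = floor((11 + 7)/8) = 2.
  m_7 = 8*2 - 7 = 9, d_7 = (137 - 9^2)/8 = 56/8 = 7, a_7 = floor((11 + 9)/7) = 2.
  m_8 = 7*2 - 9 = 5, d_8 = (137 - 5^2)/7 = 112/7 = 16, a_8 = floor((11 + 5)/16) = 1.
  m_9 = 16*1 - 5 = 11, d_9 = (137 - 11^2)/16 = 16/16 = 1, a_9 = floor((11 + 11)/1) = 22.
  m_10 = 1*22 - 11 = 11, d_10 = (137 - 11^2)/1 = 16/1 = 16: (m_10, d_10) = (m_1, d_1) = (11, 16), so from here the quotients repeat a_1, ..., a_9; the period length is 9.
Hence the expansion of sqrt(137) is a_0 = 11 followed by the repeating block 1, 2, 2, 1, 1, 2, 2, 1, 22 (period 9).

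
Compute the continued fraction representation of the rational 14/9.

Run the Euclidean algorithm on 14 and 9; the successive quotients are the partial quotients a_0, a_1, ... (each step inverts the fractional part left over by the previous one):
  14 = 1*9 + 5, so a_0 = 1.
  9 = 1*5 + 4, so a_1 = 1.
  5 = 1*4 + 1, so a_2 = 1.
  4 = 4*1 + 0, so a_3 = 4.
The remainder reaches 0 after 4 divisions, so the expansion has 4 partial quotients, read off in order.

[1; 1, 1, 4]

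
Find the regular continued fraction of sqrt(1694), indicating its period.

[41; (6, 3, 7, 1, 10, 1, 7, 3, 6, 82)]

Write x_i = (sqrt(1694) + m_i)/d_i with (m_0, d_0) = (0, 1). a_0 = floor(sqrt(1694)) = 41, since 41^2 = 1681 <= 1694 < 1764 = 42^2.
Iterate m_{i+1} = d_i*a_i - m_i, d_{i+1} = (1694 - m_{i+1}^2)/d_i, a_{i+1} = floor((a_0 + m_{i+1})/d_{i+1}):
  m_1 = 1*41 - 0 = 41, d_1 = (1694 - 41^2)/1 = 13/1 = 13, a_1 = floor((41 + 41)/13) = 6.
  m_2 = 13*6 - 41 = 37, d_2 = (1694 - 37^2)/13 = 325/13 = 25, a_2 = floor((41 + 37)/25) = 3.
  m_3 = 25*3 - 37 = 38, d_3 = (1694 - 38^2)/25 = 250/25 = 10, a_3 = floor((41 + 38)/10) = 7.
  m_4 = 10*7 - 38 = 32, d_4 = (1694 - 32^2)/10 = 670/10 = 67, a_4 = floor((41 + 32)/67) = 1.
  m_5 = 67*1 - 32 = 35, d_5 = (1694 - 35^2)/67 = 469/67 = 7, a_5 = floor((41 + 35)/7) = 10.
  m_6 = 7*10 - 35 = 35, d_6 = (1694 - 35^2)/7 = 469/7 = 67, a_6 = floor((41 + 35)/67) = 1.
  m_7 = 67*1 - 35 = 32, d_7 = (1694 - 32^2)/67 = 670/67 = 10, a_7 = floor((41 + 32)/10) = 7.
  m_8 = 10*7 - 32 = 38, d_8 = (1694 - 38^2)/10 = 250/10 = 25, a_8 = floor((41 + 38)/25) = 3.
  m_9 = 25*3 - 38 = 37, d_9 = (1694 - 37^2)/25 = 325/25 = 13, a_9 = floor((41 + 37)/13) = 6.
  m_10 = 13*6 - 37 = 41, d_10 = (1694 - 41^2)/13 = 13/13 = 1, a_10 = floor((41 + 41)/1) = 82.
  m_11 = 1*82 - 41 = 41, d_11 = (1694 - 41^2)/1 = 13/1 = 13: (m_11, d_11) = (m_1, d_1) = (41, 13), so from here the quotients repeat a_1, ..., a_10; the period length is 10.
Hence the expansion of sqrt(1694) is a_0 = 41 followed by the repeating block 6, 3, 7, 1, 10, 1, 7, 3, 6, 82 (period 10).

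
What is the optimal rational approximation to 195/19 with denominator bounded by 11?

113/11

Expand x = 195/19 as a continued fraction with the Euclidean algorithm:
  195 = 10*19 + 5, so a_0 = 10.
  19 = 3*5 + 4, so a_1 = 3.
  5 = 1*4 + 1, so a_2 = 1.
  4 = 4*1 + 0, so a_3 = 4.
so x = [10; 3, 1, 4].
Convergents (p_i = a_i*p_{i-1} + p_{i-2}, q_i = a_i*q_{i-1} + q_{i-2} with p_{-2}=0, p_{-1}=1, q_{-2}=1, q_{-1}=0), until the denominator exceeds 11:
  i=0: a_0=10, p_0 = 10*1 + 0 = 10, q_0 = 10*0 + 1 = 1.
  i=1: a_1=3, p_1 = 3*10 + 1 = 31, q_1 = 3*1 + 0 = 3.
  i=2: a_2=1, p_2 = 1*31 + 10 = 41, q_2 = 1*3 + 1 = 4.
  i=3: a_3=4, p_3 = 4*41 + 31 = 195, q_3 = 4*4 + 3 = 19.
q_3 = 19 > 11, so the last convergent with denominator <= 11 is p_2/q_2 = 41/4.
The closest fraction with denominator <= 11 is either p_2/q_2 or the intermediate fraction (k*p_2 + p_1)/(k*q_2 + q_1) with the largest k >= 1 whose denominator stays <= 11; these approach x as k grows, and every other convergent or intermediate fraction in range is farther away.
Largest k: floor((11 - q_1)/q_2) = floor((11 - 3)/4) = 2.
That gives (2*41 + 31)/(2*4 + 3) = 113/11.
Compare the errors: |x - 41/4| = |195*4 - 41*19|/(19*4) = 1/76, and |x - 113/11| = |195*11 - 113*19|/(19*11) = 2/209.
Cross-multiplying, 2*76 = 152 < 209 = 1*209, so 2/209 is smaller: the intermediate fraction 113/11 is closer to x than 41/4.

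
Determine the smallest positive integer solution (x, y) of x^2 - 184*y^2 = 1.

First expand sqrt(184) as a continued fraction. With x_i = (sqrt(184) + m_i)/d_i and (m_0, d_0) = (0, 1): a_0 = floor(sqrt(184)) = 13, since 13^2 = 169 <= 184 < 196 = 14^2.
Iterate m_{i+1} = d_i*a_i - m_i, d_{i+1} = (184 - m_{i+1}^2)/d_i, a_{i+1} = floor((a_0 + m_{i+1})/d_{i+1}):
  m_1 = 1*13 - 0 = 13, d_1 = (184 - 13^2)/1 = 15/1 = 15, a_1 = floor((13 + 13)/15) = 1.
  m_2 = 15*1 - 13 = 2, d_2 = (184 - 2^2)/15 = 180/15 = 12, a_2 = floor((13 + 2)/12) = 1.
  m_3 = 12*1 - 2 = 10, d_3 = (184 - 10^2)/12 = 84/12 = 7, a_3 = floor((13 + 10)/7) = 3.
  m_4 = 7*3 - 10 = 11, d_4 = (184 - 11^2)/7 = 63/7 = 9, a_4 = floor((13 + 11)/9) = 2.
  m_5 = 9*2 - 11 = 7, d_5 = (184 - 7^2)/9 = 135/9 = 15, a_5 = floor((13 + 7)/15) = 1.
  m_6 = 15*1 - 7 = 8, d_6 = (184 - 8^2)/15 = 120/15 = 8, a_6 = floor((13 + 8)/8) = 2.
  m_7 = 8*2 - 8 = 8, d_7 = (184 - 8^2)/8 = 120/8 = 15, a_7 = floor((13 + 8)/15) = 1.
  m_8 = 15*1 - 8 = 7, d_8 = (184 - 7^2)/15 = 135/15 = 9, a_8 = floor((13 + 7)/9) = 2.
  m_9 = 9*2 - 7 = 11, d_9 = (184 - 11^2)/9 = 63/9 = 7, a_9 = floor((13 + 11)/7) = 3.
  m_10 = 7*3 - 11 = 10, d_10 = (184 - 10^2)/7 = 84/7 = 12, a_10 = floor((13 + 10)/12) = 1.
  m_11 = 12*1 - 10 = 2, d_11 = (184 - 2^2)/12 = 180/12 = 15, a_11 = floor((13 + 2)/15) = 1.
  m_12 = 15*1 - 2 = 13, d_12 = (184 - 13^2)/15 = 15/15 = 1, a_12 = floor((13 + 13)/1) = 26.
  m_13 = 1*26 - 13 = 13, d_13 = (184 - 13^2)/1 = 15/1 = 15: (m_13, d_13) = (m_1, d_1) = (13, 15), so from here the quotients repeat a_1, ..., a_12; the period length is 12.
So sqrt(184) = [13; (1, 1, 3, 2, 1, 2, 1, 2, 3, 1, 1, 26)] with period length k = 12.
k is even, so the fundamental solution of x^2 - 184y^2 = 1 is (p_{k-1}, q_{k-1}) = (p_11, q_11); compute convergents through index 11.
Convergents (p_i = a_i*p_{i-1} + p_{i-2}, q_i = a_i*q_{i-1} + q_{i-2} with p_{-2}=0, p_{-1}=1, q_{-2}=1, q_{-1}=0):
  i=0: a_0=13, p_0 = 13*1 + 0 = 13, q_0 = 13*0 + 1 = 1.
  i=1: a_1=1, p_1 = 1*13 + 1 = 14, q_1 = 1*1 + 0 = 1.
  i=2: a_2=1, p_2 = 1*14 + 13 = 27, q_2 = 1*1 + 1 = 2.
  i=3: a_3=3, p_3 = 3*27 + 14 = 95, q_3 = 3*2 + 1 = 7.
  i=4: a_4=2, p_4 = 2*95 + 27 = 217, q_4 = 2*7 + 2 = 16.
  i=5: a_5=1, p_5 = 1*217 + 95 = 312, q_5 = 1*16 + 7 = 23.
  i=6: a_6=2, p_6 = 2*312 + 217 = 841, q_6 = 2*23 + 16 = 62.
  i=7: a_7=1, p_7 = 1*841 + 312 = 1153, q_7 = 1*62 + 23 = 85.
  i=8: a_8=2, p_8 = 2*1153 + 841 = 3147, q_8 = 2*85 + 62 = 232.
  i=9: a_9=3, p_9 = 3*3147 + 1153 = 10594, q_9 = 3*232 + 85 = 781.
  i=10: a_10=1, p_10 = 1*10594 + 3147 = 13741, q_10 = 1*781 + 232 = 1013.
  i=11: a_11=1, p_11 = 1*13741 + 10594 = 24335, q_11 = 1*1013 + 781 = 1794.
Check: 24335^2 - 184*1794^2 = 592192225 - 592192224 = 1, so (x, y) = (24335, 1794) solves the equation, and by the theorem it is the least positive solution.

(x, y) = (24335, 1794)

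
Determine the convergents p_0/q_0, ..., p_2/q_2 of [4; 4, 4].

Using the convergent recurrence p_i = a_i*p_{i-1} + p_{i-2}, q_i = a_i*q_{i-1} + q_{i-2} with p_{-2}=0, p_{-1}=1, q_{-2}=1, q_{-1}=0:
  i=0: a_0=4, p_0 = 4*1 + 0 = 4, q_0 = 4*0 + 1 = 1.
  i=1: a_1=4, p_1 = 4*4 + 1 = 17, q_1 = 4*1 + 0 = 4.
  i=2: a_2=4, p_2 = 4*17 + 4 = 72, q_2 = 4*4 + 1 = 17.

4/1, 17/4, 72/17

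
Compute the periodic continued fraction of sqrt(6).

[2; (2, 4)]

Write x_i = (sqrt(6) + m_i)/d_i with (m_0, d_0) = (0, 1). a_0 = floor(sqrt(6)) = 2, since 2^2 = 4 <= 6 < 9 = 3^2.
Iterate m_{i+1} = d_i*a_i - m_i, d_{i+1} = (6 - m_{i+1}^2)/d_i, a_{i+1} = floor((a_0 + m_{i+1})/d_{i+1}):
  m_1 = 1*2 - 0 = 2, d_1 = (6 - 2^2)/1 = 2/1 = 2, a_1 = floor((2 + 2)/2) = 2.
  m_2 = 2*2 - 2 = 2, d_2 = (6 - 2^2)/2 = 2/2 = 1, a_2 = floor((2 + 2)/1) = 4.
  m_3 = 1*4 - 2 = 2, d_3 = (6 - 2^2)/1 = 2/1 = 2: (m_3, d_3) = (m_1, d_1) = (2, 2), so from here the quotients repeat a_1, a_2; the period length is 2.
Hence the expansion of sqrt(6) is a_0 = 2 followed by the repeating block 2, 4 (period 2).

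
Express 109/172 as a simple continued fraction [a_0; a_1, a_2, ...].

[0; 1, 1, 1, 2, 1, 2, 2, 2]

Run the Euclidean algorithm on 109 and 172; the successive quotients are the partial quotients a_0, a_1, ... (each step inverts the fractional part left over by the previous one):
  109 = 0*172 + 109, so a_0 = 0.
  172 = 1*109 + 63, so a_1 = 1.
  109 = 1*63 + 46, so a_2 = 1.
  63 = 1*46 + 17, so a_3 = 1.
  46 = 2*17 + 12, so a_4 = 2.
  17 = 1*12 + 5, so a_5 = 1.
  12 = 2*5 + 2, so a_6 = 2.
  5 = 2*2 + 1, so a_7 = 2.
  2 = 2*1 + 0, so a_8 = 2.
The remainder reaches 0 after 9 divisions, so the expansion has 9 partial quotients, read off in order.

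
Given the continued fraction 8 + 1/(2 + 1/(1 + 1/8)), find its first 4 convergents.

Using the convergent recurrence p_i = a_i*p_{i-1} + p_{i-2}, q_i = a_i*q_{i-1} + q_{i-2} with p_{-2}=0, p_{-1}=1, q_{-2}=1, q_{-1}=0:
  i=0: a_0=8, p_0 = 8*1 + 0 = 8, q_0 = 8*0 + 1 = 1.
  i=1: a_1=2, p_1 = 2*8 + 1 = 17, q_1 = 2*1 + 0 = 2.
  i=2: a_2=1, p_2 = 1*17 + 8 = 25, q_2 = 1*2 + 1 = 3.
  i=3: a_3=8, p_3 = 8*25 + 17 = 217, q_3 = 8*3 + 2 = 26.

8/1, 17/2, 25/3, 217/26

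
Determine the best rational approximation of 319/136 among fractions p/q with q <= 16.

Expand x = 319/136 as a continued fraction with the Euclidean algorithm:
  319 = 2*136 + 47, so a_0 = 2.
  136 = 2*47 + 42, so a_1 = 2.
  47 = 1*42 + 5, so a_2 = 1.
  42 = 8*5 + 2, so a_3 = 8.
  5 = 2*2 + 1, so a_4 = 2.
  2 = 2*1 + 0, so a_5 = 2.
so x = [2; 2, 1, 8, 2, 2].
Convergents (p_i = a_i*p_{i-1} + p_{i-2}, q_i = a_i*q_{i-1} + q_{i-2} with p_{-2}=0, p_{-1}=1, q_{-2}=1, q_{-1}=0), until the denominator exceeds 16:
  i=0: a_0=2, p_0 = 2*1 + 0 = 2, q_0 = 2*0 + 1 = 1.
  i=1: a_1=2, p_1 = 2*2 + 1 = 5, q_1 = 2*1 + 0 = 2.
  i=2: a_2=1, p_2 = 1*5 + 2 = 7, q_2 = 1*2 + 1 = 3.
  i=3: a_3=8, p_3 = 8*7 + 5 = 61, q_3 = 8*3 + 2 = 26.
q_3 = 26 > 16, so the last convergent with denominator <= 16 is p_2/q_2 = 7/3.
The closest fraction with denominator <= 16 is either p_2/q_2 or the intermediate fraction (k*p_2 + p_1)/(k*q_2 + q_1) with the largest k >= 1 whose denominator stays <= 16; these approach x as k grows, and every other convergent or intermediate fraction in range is farther away.
Largest k: floor((16 - q_1)/q_2) = floor((16 - 2)/3) = 4.
That gives (4*7 + 5)/(4*3 + 2) = 33/14.
Compare the errors: |x - 7/3| = |319*3 - 7*136|/(136*3) = 5/408, and |x - 33/14| = |319*14 - 33*136|/(136*14) = 22/1904.
Cross-multiplying, 22*408 = 8976 < 9520 = 5*1904, so 22/1904 is smaller: the intermediate fraction 33/14 is closer to x than 7/3.

33/14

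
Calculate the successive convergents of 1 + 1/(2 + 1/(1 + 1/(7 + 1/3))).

Using the convergent recurrence p_i = a_i*p_{i-1} + p_{i-2}, q_i = a_i*q_{i-1} + q_{i-2} with p_{-2}=0, p_{-1}=1, q_{-2}=1, q_{-1}=0:
  i=0: a_0=1, p_0 = 1*1 + 0 = 1, q_0 = 1*0 + 1 = 1.
  i=1: a_1=2, p_1 = 2*1 + 1 = 3, q_1 = 2*1 + 0 = 2.
  i=2: a_2=1, p_2 = 1*3 + 1 = 4, q_2 = 1*2 + 1 = 3.
  i=3: a_3=7, p_3 = 7*4 + 3 = 31, q_3 = 7*3 + 2 = 23.
  i=4: a_4=3, p_4 = 3*31 + 4 = 97, q_4 = 3*23 + 3 = 72.

1/1, 3/2, 4/3, 31/23, 97/72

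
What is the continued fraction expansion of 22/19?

[1; 6, 3]

Run the Euclidean algorithm on 22 and 19; the successive quotients are the partial quotients a_0, a_1, ... (each step inverts the fractional part left over by the previous one):
  22 = 1*19 + 3, so a_0 = 1.
  19 = 6*3 + 1, so a_1 = 6.
  3 = 3*1 + 0, so a_2 = 3.
The remainder reaches 0 after 3 divisions, so the expansion has 3 partial quotients, read off in order.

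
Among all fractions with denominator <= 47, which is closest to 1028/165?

Expand x = 1028/165 as a continued fraction with the Euclidean algorithm:
  1028 = 6*165 + 38, so a_0 = 6.
  165 = 4*38 + 13, so a_1 = 4.
  38 = 2*13 + 12, so a_2 = 2.
  13 = 1*12 + 1, so a_3 = 1.
  12 = 12*1 + 0, so a_4 = 12.
so x = [6; 4, 2, 1, 12].
Convergents (p_i = a_i*p_{i-1} + p_{i-2}, q_i = a_i*q_{i-1} + q_{i-2} with p_{-2}=0, p_{-1}=1, q_{-2}=1, q_{-1}=0), until the denominator exceeds 47:
  i=0: a_0=6, p_0 = 6*1 + 0 = 6, q_0 = 6*0 + 1 = 1.
  i=1: a_1=4, p_1 = 4*6 + 1 = 25, q_1 = 4*1 + 0 = 4.
  i=2: a_2=2, p_2 = 2*25 + 6 = 56, q_2 = 2*4 + 1 = 9.
  i=3: a_3=1, p_3 = 1*56 + 25 = 81, q_3 = 1*9 + 4 = 13.
  i=4: a_4=12, p_4 = 12*81 + 56 = 1028, q_4 = 12*13 + 9 = 165.
q_4 = 165 > 47, so the last convergent with denominator <= 47 is p_3/q_3 = 81/13.
The closest fraction with denominator <= 47 is either p_3/q_3 or the intermediate fraction (k*p_3 + p_2)/(k*q_3 + q_2) with the largest k >= 1 whose denominator stays <= 47; these approach x as k grows, and every other convergent or intermediate fraction in range is farther away.
Largest k: floor((47 - q_2)/q_3) = floor((47 - 9)/13) = 2.
That gives (2*81 + 56)/(2*13 + 9) = 218/35.
Compare the errors: |x - 81/13| = |1028*13 - 81*165|/(165*13) = 1/2145, and |x - 218/35| = |1028*35 - 218*165|/(165*35) = 10/5775.
Cross-multiplying, 1*5775 = 5775 < 21450 = 10*2145, so 1/2145 is smaller: the convergent 81/13 is closer to x than 218/35.

81/13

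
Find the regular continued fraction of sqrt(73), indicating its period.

[8; (1, 1, 5, 5, 1, 1, 16)]

Write x_i = (sqrt(73) + m_i)/d_i with (m_0, d_0) = (0, 1). a_0 = floor(sqrt(73)) = 8, since 8^2 = 64 <= 73 < 81 = 9^2.
Iterate m_{i+1} = d_i*a_i - m_i, d_{i+1} = (73 - m_{i+1}^2)/d_i, a_{i+1} = floor((a_0 + m_{i+1})/d_{i+1}):
  m_1 = 1*8 - 0 = 8, d_1 = (73 - 8^2)/1 = 9/1 = 9, a_1 = floor((8 + 8)/9) = 1.
  m_2 = 9*1 - 8 = 1, d_2 = (73 - 1^2)/9 = 72/9 = 8, a_2 = floor((8 + 1)/8) = 1.
  m_3 = 8*1 - 1 = 7, d_3 = (73 - 7^2)/8 = 24/8 = 3, a_3 = floor((8 + 7)/3) = 5.
  m_4 = 3*5 - 7 = 8, d_4 = (73 - 8^2)/3 = 9/3 = 3, a_4 = floor((8 + 8)/3) = 5.
  m_5 = 3*5 - 8 = 7, d_5 = (73 - 7^2)/3 = 24/3 = 8, a_5 = floor((8 + 7)/8) = 1.
  m_6 = 8*1 - 7 = 1, d_6 = (73 - 1^2)/8 = 72/8 = 9, a_6 = floor((8 + 1)/9) = 1.
  m_7 = 9*1 - 1 = 8, d_7 = (73 - 8^2)/9 = 9/9 = 1, a_7 = floor((8 + 8)/1) = 16.
  m_8 = 1*16 - 8 = 8, d_8 = (73 - 8^2)/1 = 9/1 = 9: (m_8, d_8) = (m_1, d_1) = (8, 9), so from here the quotients repeat a_1, ..., a_7; the period length is 7.
Hence the expansion of sqrt(73) is a_0 = 8 followed by the repeating block 1, 1, 5, 5, 1, 1, 16 (period 7).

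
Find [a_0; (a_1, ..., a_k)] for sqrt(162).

Write x_i = (sqrt(162) + m_i)/d_i with (m_0, d_0) = (0, 1). a_0 = floor(sqrt(162)) = 12, since 12^2 = 144 <= 162 < 169 = 13^2.
Iterate m_{i+1} = d_i*a_i - m_i, d_{i+1} = (162 - m_{i+1}^2)/d_i, a_{i+1} = floor((a_0 + m_{i+1})/d_{i+1}):
  m_1 = 1*12 - 0 = 12, d_1 = (162 - 12^2)/1 = 18/1 = 18, a_1 = floor((12 + 12)/18) = 1.
  m_2 = 18*1 - 12 = 6, d_2 = (162 - 6^2)/18 = 126/18 = 7, a_2 = floor((12 + 6)/7) = 2.
  m_3 = 7*2 - 6 = 8, d_3 = (162 - 8^2)/7 = 98/7 = 14, a_3 = floor((12 + 8)/14) = 1.
  m_4 = 14*1 - 8 = 6, d_4 = (162 - 6^2)/14 = 126/14 = 9, a_4 = floor((12 + 6)/9) = 2.
  m_5 = 9*2 - 6 = 12, d_5 = (162 - 12^2)/9 = 18/9 = 2, a_5 = floor((12 + 12)/2) = 12.
  m_6 = 2*12 - 12 = 12, d_6 = (162 - 12^2)/2 = 18/2 = 9, a_6 = floor((12 + 12)/9) = 2.
  m_7 = 9*2 - 12 = 6, d_7 = (162 - 6^2)/9 = 126/9 = 14, a_7 = floor((12 + 6)/14) = 1.
  m_8 = 14*1 - 6 = 8, d_8 = (162 - 8^2)/14 = 98/14 = 7, a_8 = floor((12 + 8)/7) = 2.
  m_9 = 7*2 - 8 = 6, d_9 = (162 - 6^2)/7 = 126/7 = 18, a_9 = floor((12 + 6)/18) = 1.
  m_10 = 18*1 - 6 = 12, d_10 = (162 - 12^2)/18 = 18/18 = 1, a_10 = floor((12 + 12)/1) = 24.
  m_11 = 1*24 - 12 = 12, d_11 = (162 - 12^2)/1 = 18/1 = 18: (m_11, d_11) = (m_1, d_1) = (12, 18), so from here the quotients repeat a_1, ..., a_10; the period length is 10.
Hence the expansion of sqrt(162) is a_0 = 12 followed by the repeating block 1, 2, 1, 2, 12, 2, 1, 2, 1, 24 (period 10).

[12; (1, 2, 1, 2, 12, 2, 1, 2, 1, 24)]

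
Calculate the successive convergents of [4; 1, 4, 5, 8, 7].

Using the convergent recurrence p_i = a_i*p_{i-1} + p_{i-2}, q_i = a_i*q_{i-1} + q_{i-2} with p_{-2}=0, p_{-1}=1, q_{-2}=1, q_{-1}=0:
  i=0: a_0=4, p_0 = 4*1 + 0 = 4, q_0 = 4*0 + 1 = 1.
  i=1: a_1=1, p_1 = 1*4 + 1 = 5, q_1 = 1*1 + 0 = 1.
  i=2: a_2=4, p_2 = 4*5 + 4 = 24, q_2 = 4*1 + 1 = 5.
  i=3: a_3=5, p_3 = 5*24 + 5 = 125, q_3 = 5*5 + 1 = 26.
  i=4: a_4=8, p_4 = 8*125 + 24 = 1024, q_4 = 8*26 + 5 = 213.
  i=5: a_5=7, p_5 = 7*1024 + 125 = 7293, q_5 = 7*213 + 26 = 1517.

4/1, 5/1, 24/5, 125/26, 1024/213, 7293/1517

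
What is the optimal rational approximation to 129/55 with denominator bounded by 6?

Expand x = 129/55 as a continued fraction with the Euclidean algorithm:
  129 = 2*55 + 19, so a_0 = 2.
  55 = 2*19 + 17, so a_1 = 2.
  19 = 1*17 + 2, so a_2 = 1.
  17 = 8*2 + 1, so a_3 = 8.
  2 = 2*1 + 0, so a_4 = 2.
so x = [2; 2, 1, 8, 2].
Convergents (p_i = a_i*p_{i-1} + p_{i-2}, q_i = a_i*q_{i-1} + q_{i-2} with p_{-2}=0, p_{-1}=1, q_{-2}=1, q_{-1}=0), until the denominator exceeds 6:
  i=0: a_0=2, p_0 = 2*1 + 0 = 2, q_0 = 2*0 + 1 = 1.
  i=1: a_1=2, p_1 = 2*2 + 1 = 5, q_1 = 2*1 + 0 = 2.
  i=2: a_2=1, p_2 = 1*5 + 2 = 7, q_2 = 1*2 + 1 = 3.
  i=3: a_3=8, p_3 = 8*7 + 5 = 61, q_3 = 8*3 + 2 = 26.
q_3 = 26 > 6, so the last convergent with denominator <= 6 is p_2/q_2 = 7/3.
The closest fraction with denominator <= 6 is either p_2/q_2 or the intermediate fraction (k*p_2 + p_1)/(k*q_2 + q_1) with the largest k >= 1 whose denominator stays <= 6; these approach x as k grows, and every other convergent or intermediate fraction in range is farther away.
Largest k: floor((6 - q_1)/q_2) = floor((6 - 2)/3) = 1.
That gives (1*7 + 5)/(1*3 + 2) = 12/5.
Compare the errors: |x - 7/3| = |129*3 - 7*55|/(55*3) = 2/165, and |x - 12/5| = |129*5 - 12*55|/(55*5) = 15/275.
Cross-multiplying, 2*275 = 550 < 2475 = 15*165, so 2/165 is smaller: the convergent 7/3 is closer to x than 12/5.

7/3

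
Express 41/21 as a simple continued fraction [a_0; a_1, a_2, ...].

Run the Euclidean algorithm on 41 and 21; the successive quotients are the partial quotients a_0, a_1, ... (each step inverts the fractional part left over by the previous one):
  41 = 1*21 + 20, so a_0 = 1.
  21 = 1*20 + 1, so a_1 = 1.
  20 = 20*1 + 0, so a_2 = 20.
The remainder reaches 0 after 3 divisions, so the expansion has 3 partial quotients, read off in order.

[1; 1, 20]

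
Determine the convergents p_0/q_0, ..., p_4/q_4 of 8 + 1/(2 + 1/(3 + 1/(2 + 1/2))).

Using the convergent recurrence p_i = a_i*p_{i-1} + p_{i-2}, q_i = a_i*q_{i-1} + q_{i-2} with p_{-2}=0, p_{-1}=1, q_{-2}=1, q_{-1}=0:
  i=0: a_0=8, p_0 = 8*1 + 0 = 8, q_0 = 8*0 + 1 = 1.
  i=1: a_1=2, p_1 = 2*8 + 1 = 17, q_1 = 2*1 + 0 = 2.
  i=2: a_2=3, p_2 = 3*17 + 8 = 59, q_2 = 3*2 + 1 = 7.
  i=3: a_3=2, p_3 = 2*59 + 17 = 135, q_3 = 2*7 + 2 = 16.
  i=4: a_4=2, p_4 = 2*135 + 59 = 329, q_4 = 2*16 + 7 = 39.

8/1, 17/2, 59/7, 135/16, 329/39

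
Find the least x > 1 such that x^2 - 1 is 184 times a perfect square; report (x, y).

(x, y) = (24335, 1794)

First expand sqrt(184) as a continued fraction. With x_i = (sqrt(184) + m_i)/d_i and (m_0, d_0) = (0, 1): a_0 = floor(sqrt(184)) = 13, since 13^2 = 169 <= 184 < 196 = 14^2.
Iterate m_{i+1} = d_i*a_i - m_i, d_{i+1} = (184 - m_{i+1}^2)/d_i, a_{i+1} = floor((a_0 + m_{i+1})/d_{i+1}):
  m_1 = 1*13 - 0 = 13, d_1 = (184 - 13^2)/1 = 15/1 = 15, a_1 = floor((13 + 13)/15) = 1.
  m_2 = 15*1 - 13 = 2, d_2 = (184 - 2^2)/15 = 180/15 = 12, a_2 = floor((13 + 2)/12) = 1.
  m_3 = 12*1 - 2 = 10, d_3 = (184 - 10^2)/12 = 84/12 = 7, a_3 = floor((13 + 10)/7) = 3.
  m_4 = 7*3 - 10 = 11, d_4 = (184 - 11^2)/7 = 63/7 = 9, a_4 = floor((13 + 11)/9) = 2.
  m_5 = 9*2 - 11 = 7, d_5 = (184 - 7^2)/9 = 135/9 = 15, a_5 = floor((13 + 7)/15) = 1.
  m_6 = 15*1 - 7 = 8, d_6 = (184 - 8^2)/15 = 120/15 = 8, a_6 = floor((13 + 8)/8) = 2.
  m_7 = 8*2 - 8 = 8, d_7 = (184 - 8^2)/8 = 120/8 = 15, a_7 = floor((13 + 8)/15) = 1.
  m_8 = 15*1 - 8 = 7, d_8 = (184 - 7^2)/15 = 135/15 = 9, a_8 = floor((13 + 7)/9) = 2.
  m_9 = 9*2 - 7 = 11, d_9 = (184 - 11^2)/9 = 63/9 = 7, a_9 = floor((13 + 11)/7) = 3.
  m_10 = 7*3 - 11 = 10, d_10 = (184 - 10^2)/7 = 84/7 = 12, a_10 = floor((13 + 10)/12) = 1.
  m_11 = 12*1 - 10 = 2, d_11 = (184 - 2^2)/12 = 180/12 = 15, a_11 = floor((13 + 2)/15) = 1.
  m_12 = 15*1 - 2 = 13, d_12 = (184 - 13^2)/15 = 15/15 = 1, a_12 = floor((13 + 13)/1) = 26.
  m_13 = 1*26 - 13 = 13, d_13 = (184 - 13^2)/1 = 15/1 = 15: (m_13, d_13) = (m_1, d_1) = (13, 15), so from here the quotients repeat a_1, ..., a_12; the period length is 12.
So sqrt(184) = [13; (1, 1, 3, 2, 1, 2, 1, 2, 3, 1, 1, 26)] with period length k = 12.
k is even, so the fundamental solution of x^2 - 184y^2 = 1 is (p_{k-1}, q_{k-1}) = (p_11, q_11); compute convergents through index 11.
Convergents (p_i = a_i*p_{i-1} + p_{i-2}, q_i = a_i*q_{i-1} + q_{i-2} with p_{-2}=0, p_{-1}=1, q_{-2}=1, q_{-1}=0):
  i=0: a_0=13, p_0 = 13*1 + 0 = 13, q_0 = 13*0 + 1 = 1.
  i=1: a_1=1, p_1 = 1*13 + 1 = 14, q_1 = 1*1 + 0 = 1.
  i=2: a_2=1, p_2 = 1*14 + 13 = 27, q_2 = 1*1 + 1 = 2.
  i=3: a_3=3, p_3 = 3*27 + 14 = 95, q_3 = 3*2 + 1 = 7.
  i=4: a_4=2, p_4 = 2*95 + 27 = 217, q_4 = 2*7 + 2 = 16.
  i=5: a_5=1, p_5 = 1*217 + 95 = 312, q_5 = 1*16 + 7 = 23.
  i=6: a_6=2, p_6 = 2*312 + 217 = 841, q_6 = 2*23 + 16 = 62.
  i=7: a_7=1, p_7 = 1*841 + 312 = 1153, q_7 = 1*62 + 23 = 85.
  i=8: a_8=2, p_8 = 2*1153 + 841 = 3147, q_8 = 2*85 + 62 = 232.
  i=9: a_9=3, p_9 = 3*3147 + 1153 = 10594, q_9 = 3*232 + 85 = 781.
  i=10: a_10=1, p_10 = 1*10594 + 3147 = 13741, q_10 = 1*781 + 232 = 1013.
  i=11: a_11=1, p_11 = 1*13741 + 10594 = 24335, q_11 = 1*1013 + 781 = 1794.
Check: 24335^2 - 184*1794^2 = 592192225 - 592192224 = 1, so (x, y) = (24335, 1794) solves the equation, and by the theorem it is the least positive solution.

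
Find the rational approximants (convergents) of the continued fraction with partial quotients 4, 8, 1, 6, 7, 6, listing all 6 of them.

Using the convergent recurrence p_i = a_i*p_{i-1} + p_{i-2}, q_i = a_i*q_{i-1} + q_{i-2} with p_{-2}=0, p_{-1}=1, q_{-2}=1, q_{-1}=0:
  i=0: a_0=4, p_0 = 4*1 + 0 = 4, q_0 = 4*0 + 1 = 1.
  i=1: a_1=8, p_1 = 8*4 + 1 = 33, q_1 = 8*1 + 0 = 8.
  i=2: a_2=1, p_2 = 1*33 + 4 = 37, q_2 = 1*8 + 1 = 9.
  i=3: a_3=6, p_3 = 6*37 + 33 = 255, q_3 = 6*9 + 8 = 62.
  i=4: a_4=7, p_4 = 7*255 + 37 = 1822, q_4 = 7*62 + 9 = 443.
  i=5: a_5=6, p_5 = 6*1822 + 255 = 11187, q_5 = 6*443 + 62 = 2720.

4/1, 33/8, 37/9, 255/62, 1822/443, 11187/2720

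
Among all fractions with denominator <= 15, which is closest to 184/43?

47/11

Expand x = 184/43 as a continued fraction with the Euclidean algorithm:
  184 = 4*43 + 12, so a_0 = 4.
  43 = 3*12 + 7, so a_1 = 3.
  12 = 1*7 + 5, so a_2 = 1.
  7 = 1*5 + 2, so a_3 = 1.
  5 = 2*2 + 1, so a_4 = 2.
  2 = 2*1 + 0, so a_5 = 2.
so x = [4; 3, 1, 1, 2, 2].
Convergents (p_i = a_i*p_{i-1} + p_{i-2}, q_i = a_i*q_{i-1} + q_{i-2} with p_{-2}=0, p_{-1}=1, q_{-2}=1, q_{-1}=0), until the denominator exceeds 15:
  i=0: a_0=4, p_0 = 4*1 + 0 = 4, q_0 = 4*0 + 1 = 1.
  i=1: a_1=3, p_1 = 3*4 + 1 = 13, q_1 = 3*1 + 0 = 3.
  i=2: a_2=1, p_2 = 1*13 + 4 = 17, q_2 = 1*3 + 1 = 4.
  i=3: a_3=1, p_3 = 1*17 + 13 = 30, q_3 = 1*4 + 3 = 7.
  i=4: a_4=2, p_4 = 2*30 + 17 = 77, q_4 = 2*7 + 4 = 18.
q_4 = 18 > 15, so the last convergent with denominator <= 15 is p_3/q_3 = 30/7.
The closest fraction with denominator <= 15 is either p_3/q_3 or the intermediate fraction (k*p_3 + p_2)/(k*q_3 + q_2) with the largest k >= 1 whose denominator stays <= 15; these approach x as k grows, and every other convergent or intermediate fraction in range is farther away.
Largest k: floor((15 - q_2)/q_3) = floor((15 - 4)/7) = 1.
That gives (1*30 + 17)/(1*7 + 4) = 47/11.
Compare the errors: |x - 30/7| = |184*7 - 30*43|/(43*7) = 2/301, and |x - 47/11| = |184*11 - 47*43|/(43*11) = 3/473.
Cross-multiplying, 3*301 = 903 < 946 = 2*473, so 3/473 is smaller: the intermediate fraction 47/11 is closer to x than 30/7.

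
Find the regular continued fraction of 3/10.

[0; 3, 3]

Run the Euclidean algorithm on 3 and 10; the successive quotients are the partial quotients a_0, a_1, ... (each step inverts the fractional part left over by the previous one):
  3 = 0*10 + 3, so a_0 = 0.
  10 = 3*3 + 1, so a_1 = 3.
  3 = 3*1 + 0, so a_2 = 3.
The remainder reaches 0 after 3 divisions, so the expansion has 3 partial quotients, read off in order.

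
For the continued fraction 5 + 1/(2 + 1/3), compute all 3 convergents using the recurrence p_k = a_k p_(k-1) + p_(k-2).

Using the convergent recurrence p_i = a_i*p_{i-1} + p_{i-2}, q_i = a_i*q_{i-1} + q_{i-2} with p_{-2}=0, p_{-1}=1, q_{-2}=1, q_{-1}=0:
  i=0: a_0=5, p_0 = 5*1 + 0 = 5, q_0 = 5*0 + 1 = 1.
  i=1: a_1=2, p_1 = 2*5 + 1 = 11, q_1 = 2*1 + 0 = 2.
  i=2: a_2=3, p_2 = 3*11 + 5 = 38, q_2 = 3*2 + 1 = 7.

5/1, 11/2, 38/7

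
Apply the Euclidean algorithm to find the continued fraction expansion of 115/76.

Run the Euclidean algorithm on 115 and 76; the successive quotients are the partial quotients a_0, a_1, ... (each step inverts the fractional part left over by the previous one):
  115 = 1*76 + 39, so a_0 = 1.
  76 = 1*39 + 37, so a_1 = 1.
  39 = 1*37 + 2, so a_2 = 1.
  37 = 18*2 + 1, so a_3 = 18.
  2 = 2*1 + 0, so a_4 = 2.
The remainder reaches 0 after 5 divisions, so the expansion has 5 partial quotients, read off in order.

[1; 1, 1, 18, 2]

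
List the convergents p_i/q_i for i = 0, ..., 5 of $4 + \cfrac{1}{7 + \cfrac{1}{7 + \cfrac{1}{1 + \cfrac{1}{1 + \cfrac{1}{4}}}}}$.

Using the convergent recurrence p_i = a_i*p_{i-1} + p_{i-2}, q_i = a_i*q_{i-1} + q_{i-2} with p_{-2}=0, p_{-1}=1, q_{-2}=1, q_{-1}=0:
  i=0: a_0=4, p_0 = 4*1 + 0 = 4, q_0 = 4*0 + 1 = 1.
  i=1: a_1=7, p_1 = 7*4 + 1 = 29, q_1 = 7*1 + 0 = 7.
  i=2: a_2=7, p_2 = 7*29 + 4 = 207, q_2 = 7*7 + 1 = 50.
  i=3: a_3=1, p_3 = 1*207 + 29 = 236, q_3 = 1*50 + 7 = 57.
  i=4: a_4=1, p_4 = 1*236 + 207 = 443, q_4 = 1*57 + 50 = 107.
  i=5: a_5=4, p_5 = 4*443 + 236 = 2008, q_5 = 4*107 + 57 = 485.

4/1, 29/7, 207/50, 236/57, 443/107, 2008/485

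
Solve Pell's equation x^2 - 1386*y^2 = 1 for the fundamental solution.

First expand sqrt(1386) as a continued fraction. With x_i = (sqrt(1386) + m_i)/d_i and (m_0, d_0) = (0, 1): a_0 = floor(sqrt(1386)) = 37, since 37^2 = 1369 <= 1386 < 1444 = 38^2.
Iterate m_{i+1} = d_i*a_i - m_i, d_{i+1} = (1386 - m_{i+1}^2)/d_i, a_{i+1} = floor((a_0 + m_{i+1})/d_{i+1}):
  m_1 = 1*37 - 0 = 37, d_1 = (1386 - 37^2)/1 = 17/1 = 17, a_1 = floor((37 + 37)/17) = 4.
  m_2 = 17*4 - 37 = 31, d_2 = (1386 - 31^2)/17 = 425/17 = 25, a_2 = floor((37 + 31)/25) = 2.
  m_3 = 25*2 - 31 = 19, d_3 = (1386 - 19^2)/25 = 1025/25 = 41, a_3 = floor((37 + 19)/41) = 1.
  m_4 = 41*1 - 19 = 22, d_4 = (1386 - 22^2)/41 = 902/41 = 22, a_4 = floor((37 + 22)/22) = 2.
  m_5 = 22*2 - 22 = 22, d_5 = (1386 - 22^2)/22 = 902/22 = 41, a_5 = floor((37 + 22)/41) = 1.
  m_6 = 41*1 - 22 = 19, d_6 = (1386 - 19^2)/41 = 1025/41 = 25, a_6 = floor((37 + 19)/25) = 2.
  m_7 = 25*2 - 19 = 31, d_7 = (1386 - 31^2)/25 = 425/25 = 17, a_7 = floor((37 + 31)/17) = 4.
  m_8 = 17*4 - 31 = 37, d_8 = (1386 - 37^2)/17 = 17/17 = 1, a_8 = floor((37 + 37)/1) = 74.
  m_9 = 1*74 - 37 = 37, d_9 = (1386 - 37^2)/1 = 17/1 = 17: (m_9, d_9) = (m_1, d_1) = (37, 17), so from here the quotients repeat a_1, ..., a_8; the period length is 8.
So sqrt(1386) = [37; (4, 2, 1, 2, 1, 2, 4, 74)] with period length k = 8.
k is even, so the fundamental solution of x^2 - 1386y^2 = 1 is (p_{k-1}, q_{k-1}) = (p_7, q_7); compute convergents through index 7.
Convergents (p_i = a_i*p_{i-1} + p_{i-2}, q_i = a_i*q_{i-1} + q_{i-2} with p_{-2}=0, p_{-1}=1, q_{-2}=1, q_{-1}=0):
  i=0: a_0=37, p_0 = 37*1 + 0 = 37, q_0 = 37*0 + 1 = 1.
  i=1: a_1=4, p_1 = 4*37 + 1 = 149, q_1 = 4*1 + 0 = 4.
  i=2: a_2=2, p_2 = 2*149 + 37 = 335, q_2 = 2*4 + 1 = 9.
  i=3: a_3=1, p_3 = 1*335 + 149 = 484, q_3 = 1*9 + 4 = 13.
  i=4: a_4=2, p_4 = 2*484 + 335 = 1303, q_4 = 2*13 + 9 = 35.
  i=5: a_5=1, p_5 = 1*1303 + 484 = 1787, q_5 = 1*35 + 13 = 48.
  i=6: a_6=2, p_6 = 2*1787 + 1303 = 4877, q_6 = 2*48 + 35 = 131.
  i=7: a_7=4, p_7 = 4*4877 + 1787 = 21295, q_7 = 4*131 + 48 = 572.
Check: 21295^2 - 1386*572^2 = 453477025 - 453477024 = 1, so (x, y) = (21295, 572) solves the equation, and by the theorem it is the least positive solution.

(x, y) = (21295, 572)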